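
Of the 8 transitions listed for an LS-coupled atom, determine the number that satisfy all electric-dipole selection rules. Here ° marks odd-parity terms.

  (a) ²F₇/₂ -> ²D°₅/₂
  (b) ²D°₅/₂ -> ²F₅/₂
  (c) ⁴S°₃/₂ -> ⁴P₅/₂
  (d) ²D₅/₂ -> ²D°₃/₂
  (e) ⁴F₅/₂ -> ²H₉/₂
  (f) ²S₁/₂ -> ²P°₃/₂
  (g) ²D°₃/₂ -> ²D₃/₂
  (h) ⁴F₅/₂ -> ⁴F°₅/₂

(a) allowed
(b) allowed
(c) allowed
(d) allowed
(e) forbidden (parity, ΔS, ΔL, ΔJ fail)
(f) allowed
(g) allowed
(h) allowed
Total allowed: 7 of 8.

7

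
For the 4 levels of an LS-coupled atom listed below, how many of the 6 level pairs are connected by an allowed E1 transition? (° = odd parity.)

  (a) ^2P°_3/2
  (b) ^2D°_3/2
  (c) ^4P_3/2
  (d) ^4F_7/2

(a)–(b): forbidden (parity).
(a)–(c): forbidden (ΔS).
(a)–(d): forbidden (ΔS, ΔL, ΔJ).
(b)–(c): forbidden (ΔS).
(b)–(d): forbidden (ΔS, ΔJ).
(c)–(d): forbidden (parity, ΔL, ΔJ).
Allowed pairs: 0 of 6.

0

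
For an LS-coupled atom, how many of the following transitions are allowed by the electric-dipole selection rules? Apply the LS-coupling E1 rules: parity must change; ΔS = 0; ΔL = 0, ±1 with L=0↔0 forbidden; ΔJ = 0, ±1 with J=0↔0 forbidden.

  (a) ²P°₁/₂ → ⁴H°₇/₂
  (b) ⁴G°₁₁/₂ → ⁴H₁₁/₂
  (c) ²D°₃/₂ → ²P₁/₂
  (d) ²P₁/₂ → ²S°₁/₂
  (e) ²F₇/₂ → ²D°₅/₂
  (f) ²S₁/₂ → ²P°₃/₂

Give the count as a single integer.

5

(a) forbidden (parity, ΔS, ΔL, ΔJ fail)
(b) allowed
(c) allowed
(d) allowed
(e) allowed
(f) allowed
Total allowed: 5 of 6.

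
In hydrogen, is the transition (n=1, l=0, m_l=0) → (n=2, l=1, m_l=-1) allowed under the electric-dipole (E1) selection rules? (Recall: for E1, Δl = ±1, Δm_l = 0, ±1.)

Initial l = 0, final l = 1, so Δl = +1. E1 requires Δl = ±1: passes.
Δm_l = -1 − (0) = -1. E1 requires Δm_l = 0, ±1: passes.
All E1 selection rules are satisfied.

allowed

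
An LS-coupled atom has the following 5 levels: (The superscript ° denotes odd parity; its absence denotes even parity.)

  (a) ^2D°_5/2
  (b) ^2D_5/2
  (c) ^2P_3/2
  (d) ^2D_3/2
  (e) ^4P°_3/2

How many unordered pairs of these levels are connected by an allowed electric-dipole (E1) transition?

3

(a)–(b): allowed.
(a)–(c): allowed.
(a)–(d): allowed.
(a)–(e): forbidden (parity, ΔS).
(b)–(c): forbidden (parity).
(b)–(d): forbidden (parity).
(b)–(e): forbidden (ΔS).
(c)–(d): forbidden (parity).
(c)–(e): forbidden (ΔS).
(d)–(e): forbidden (ΔS).
Allowed pairs: 3 of 10.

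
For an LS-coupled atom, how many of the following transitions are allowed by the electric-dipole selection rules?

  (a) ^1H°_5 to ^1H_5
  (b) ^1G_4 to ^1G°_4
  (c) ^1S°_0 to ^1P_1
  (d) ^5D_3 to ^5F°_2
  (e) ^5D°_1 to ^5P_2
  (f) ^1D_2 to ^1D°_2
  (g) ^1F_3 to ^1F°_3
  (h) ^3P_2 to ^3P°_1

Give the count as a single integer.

(a) allowed
(b) allowed
(c) allowed
(d) allowed
(e) allowed
(f) allowed
(g) allowed
(h) allowed
Total allowed: 8 of 8.

8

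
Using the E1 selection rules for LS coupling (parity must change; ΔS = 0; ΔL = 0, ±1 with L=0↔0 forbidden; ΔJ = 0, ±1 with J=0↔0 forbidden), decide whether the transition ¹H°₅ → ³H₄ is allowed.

forbidden

Initial level: S=0, L=5, J=5, parity odd. Final level: S=1, L=5, J=4, parity even.
ΔL = 0, ±1 (not L=0↔0): L: 5 → 5, ΔL = +0 — satisfied.
Parity must change: odd → even — satisfied.
ΔJ = 0, ±1 (not J=0↔0): J: 5 → 4, ΔJ = -1 — satisfied.
ΔS = 0: S: 0 → 1 — violated.
Rule(s) violated: ΔS.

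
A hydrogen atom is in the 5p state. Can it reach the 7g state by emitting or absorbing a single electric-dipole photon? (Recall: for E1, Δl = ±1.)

Initial l = 1, final l = 4, so Δl = +3. E1 requires Δl = ±1: ✗.
The transition is electric-dipole forbidden.

forbidden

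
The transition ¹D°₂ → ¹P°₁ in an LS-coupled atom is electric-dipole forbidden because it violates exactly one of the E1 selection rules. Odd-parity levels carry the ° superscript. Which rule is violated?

parity

Reading off the term symbols: S 0→0, L 2→1, J 2→1, parity odd→odd.
Parity must change: odd → odd — fails.
ΔS = 0: S: 0 → 0 — passes.
ΔL = 0, ±1 (not L=0↔0): L: 2 → 1, ΔL = -1 — passes.
ΔJ = 0, ±1 (not J=0↔0): J: 2 → 1, ΔJ = -1 — passes.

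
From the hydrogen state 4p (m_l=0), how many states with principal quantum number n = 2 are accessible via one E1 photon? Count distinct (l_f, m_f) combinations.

1

E1 requires Δl = ±1, so l_f ∈ {0, 2}; with 0 ≤ l_f ≤ n_f−1 = 1, the allowed l_f values are {0}.
For l_f = 0: m_f ∈ {m_i−1, m_i, m_i+1} ∩ [−0, 0] = {0} → 1 state.
Total: 1.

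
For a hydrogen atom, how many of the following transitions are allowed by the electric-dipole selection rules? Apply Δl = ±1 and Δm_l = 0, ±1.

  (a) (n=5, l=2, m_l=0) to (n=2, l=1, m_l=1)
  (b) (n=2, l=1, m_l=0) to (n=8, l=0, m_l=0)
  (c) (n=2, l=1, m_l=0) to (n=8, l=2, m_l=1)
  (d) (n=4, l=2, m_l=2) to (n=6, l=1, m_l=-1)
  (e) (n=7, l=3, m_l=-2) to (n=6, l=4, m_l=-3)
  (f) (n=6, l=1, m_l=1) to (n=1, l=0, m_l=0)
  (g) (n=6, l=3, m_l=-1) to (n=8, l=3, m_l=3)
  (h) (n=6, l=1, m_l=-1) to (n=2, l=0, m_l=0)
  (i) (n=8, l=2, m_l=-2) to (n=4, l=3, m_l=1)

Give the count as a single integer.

6

(a) allowed
(b) allowed
(c) allowed
(d) forbidden — Δm_l = -3 (E1 requires Δm_l = 0, ±1)
(e) allowed
(f) allowed
(g) forbidden — Δl = +0 (E1 requires Δl = ±1); Δm_l = +4 (E1 requires Δm_l = 0, ±1)
(h) allowed
(i) forbidden — Δm_l = +3 (E1 requires Δm_l = 0, ±1)
Total allowed: 6 of 9.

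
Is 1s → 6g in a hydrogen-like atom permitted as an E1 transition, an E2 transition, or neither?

Δl = 4 − 0 = +4; l_i + l_f = 4.
E1 (Δl = ±1): not satisfied.
E2 (Δl = 0,±2, l_i+l_f ≥ 2): not satisfied.

neither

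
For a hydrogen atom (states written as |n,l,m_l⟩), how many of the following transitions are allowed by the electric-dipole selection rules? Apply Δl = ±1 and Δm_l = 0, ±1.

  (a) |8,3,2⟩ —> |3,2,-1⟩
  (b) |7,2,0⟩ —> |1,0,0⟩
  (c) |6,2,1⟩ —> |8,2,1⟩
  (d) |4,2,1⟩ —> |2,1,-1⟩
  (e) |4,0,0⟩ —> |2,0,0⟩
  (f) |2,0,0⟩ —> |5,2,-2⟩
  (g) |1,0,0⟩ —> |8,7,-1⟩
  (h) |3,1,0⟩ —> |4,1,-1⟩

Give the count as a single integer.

0

(a) forbidden — Δm_l = -3 (E1 requires Δm_l = 0, ±1)
(b) forbidden — Δl = -2 (E1 requires Δl = ±1)
(c) forbidden — Δl = +0 (E1 requires Δl = ±1)
(d) forbidden — Δm_l = -2 (E1 requires Δm_l = 0, ±1)
(e) forbidden — Δl = +0 (E1 requires Δl = ±1)
(f) forbidden — Δl = +2 (E1 requires Δl = ±1); Δm_l = -2 (E1 requires Δm_l = 0, ±1)
(g) forbidden — Δl = +7 (E1 requires Δl = ±1)
(h) forbidden — Δl = +0 (E1 requires Δl = ±1)
Total allowed: 0 of 8.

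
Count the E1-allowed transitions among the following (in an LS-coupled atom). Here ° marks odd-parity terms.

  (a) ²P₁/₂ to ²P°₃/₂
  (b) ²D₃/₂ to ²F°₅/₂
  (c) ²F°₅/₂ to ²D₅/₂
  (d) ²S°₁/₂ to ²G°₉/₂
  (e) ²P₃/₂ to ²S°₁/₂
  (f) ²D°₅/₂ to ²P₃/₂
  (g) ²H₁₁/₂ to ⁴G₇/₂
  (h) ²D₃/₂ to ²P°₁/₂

6

(a) allowed
(b) allowed
(c) allowed
(d) forbidden (parity, ΔL, ΔJ fail)
(e) allowed
(f) allowed
(g) forbidden (parity, ΔS, ΔJ fail)
(h) allowed
Total allowed: 6 of 8.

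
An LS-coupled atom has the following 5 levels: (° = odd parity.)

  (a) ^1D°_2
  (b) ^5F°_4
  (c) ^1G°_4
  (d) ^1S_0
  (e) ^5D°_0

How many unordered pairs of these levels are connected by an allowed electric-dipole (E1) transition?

(a)–(b): forbidden (parity, ΔS, ΔJ).
(a)–(c): forbidden (parity, ΔL, ΔJ).
(a)–(d): forbidden (ΔL, ΔJ).
(a)–(e): forbidden (parity, ΔS, ΔJ).
(b)–(c): forbidden (parity, ΔS).
(b)–(d): forbidden (ΔS, ΔL, ΔJ).
(b)–(e): forbidden (parity, ΔJ).
(c)–(d): forbidden (ΔL, ΔJ).
(c)–(e): forbidden (parity, ΔS, ΔL, ΔJ).
(d)–(e): forbidden (ΔS, ΔL, ΔJ).
Allowed pairs: 0 of 10.

0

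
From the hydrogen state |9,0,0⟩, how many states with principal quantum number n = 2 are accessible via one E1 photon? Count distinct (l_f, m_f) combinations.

E1 requires Δl = ±1, so l_f ∈ {-1, 1}; with 0 ≤ l_f ≤ n_f−1 = 1, the allowed l_f values are {1}.
For l_f = 1: m_f ∈ {m_i−1, m_i, m_i+1} ∩ [−1, 1] = {-1, 0, 1} → 3 states.
Total: 3.

3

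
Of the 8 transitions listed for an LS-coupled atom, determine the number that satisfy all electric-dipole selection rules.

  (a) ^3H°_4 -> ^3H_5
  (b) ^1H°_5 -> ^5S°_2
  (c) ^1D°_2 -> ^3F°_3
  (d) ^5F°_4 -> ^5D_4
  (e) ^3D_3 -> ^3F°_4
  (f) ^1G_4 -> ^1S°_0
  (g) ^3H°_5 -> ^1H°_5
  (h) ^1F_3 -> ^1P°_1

3

(a) allowed
(b) forbidden (parity, ΔS, ΔL, ΔJ fail)
(c) forbidden (parity, ΔS fail)
(d) allowed
(e) allowed
(f) forbidden (ΔL, ΔJ fail)
(g) forbidden (parity, ΔS fail)
(h) forbidden (ΔL, ΔJ fail)
Total allowed: 3 of 8.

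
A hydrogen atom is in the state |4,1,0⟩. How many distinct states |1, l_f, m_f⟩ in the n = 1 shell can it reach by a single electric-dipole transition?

E1 requires Δl = ±1, so l_f ∈ {0, 2}; with 0 ≤ l_f ≤ n_f−1 = 0, the allowed l_f values are {0}.
For l_f = 0: m_f ∈ {m_i−1, m_i, m_i+1} ∩ [−0, 0] = {0} → 1 state.
Total: 1.

1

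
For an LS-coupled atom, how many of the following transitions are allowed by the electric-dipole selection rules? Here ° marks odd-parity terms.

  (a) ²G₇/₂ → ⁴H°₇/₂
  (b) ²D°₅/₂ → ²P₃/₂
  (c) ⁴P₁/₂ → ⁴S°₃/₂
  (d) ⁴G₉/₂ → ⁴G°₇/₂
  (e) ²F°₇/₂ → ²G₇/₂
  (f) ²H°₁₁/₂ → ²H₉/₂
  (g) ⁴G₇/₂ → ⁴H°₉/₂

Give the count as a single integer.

6

(a) forbidden (ΔS fails)
(b) allowed
(c) allowed
(d) allowed
(e) allowed
(f) allowed
(g) allowed
Total allowed: 6 of 7.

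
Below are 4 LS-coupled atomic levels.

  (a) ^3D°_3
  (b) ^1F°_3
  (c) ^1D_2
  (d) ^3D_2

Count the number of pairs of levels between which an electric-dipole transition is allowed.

(a)–(b): forbidden (parity, ΔS).
(a)–(c): forbidden (ΔS).
(a)–(d): allowed.
(b)–(c): allowed.
(b)–(d): forbidden (ΔS).
(c)–(d): forbidden (parity, ΔS).
Allowed pairs: 2 of 6.

2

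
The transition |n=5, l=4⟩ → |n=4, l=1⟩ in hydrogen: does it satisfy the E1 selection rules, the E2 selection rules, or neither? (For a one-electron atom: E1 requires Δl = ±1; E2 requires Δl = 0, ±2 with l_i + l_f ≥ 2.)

neither

Δl = 1 − 4 = -3; l_i + l_f = 5.
E1 (Δl = ±1): not satisfied.
E2 (Δl = 0,±2, l_i+l_f ≥ 2): not satisfied.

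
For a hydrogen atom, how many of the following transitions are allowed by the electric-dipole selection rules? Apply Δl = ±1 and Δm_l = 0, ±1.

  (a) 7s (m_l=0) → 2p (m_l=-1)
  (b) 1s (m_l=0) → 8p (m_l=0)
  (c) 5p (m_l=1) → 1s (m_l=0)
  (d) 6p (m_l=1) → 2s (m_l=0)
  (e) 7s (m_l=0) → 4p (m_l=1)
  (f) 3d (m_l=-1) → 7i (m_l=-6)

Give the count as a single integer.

(a) allowed
(b) allowed
(c) allowed
(d) allowed
(e) allowed
(f) forbidden — Δl = +4 (E1 requires Δl = ±1); Δm_l = -5 (E1 requires Δm_l = 0, ±1)
Total allowed: 5 of 6.

5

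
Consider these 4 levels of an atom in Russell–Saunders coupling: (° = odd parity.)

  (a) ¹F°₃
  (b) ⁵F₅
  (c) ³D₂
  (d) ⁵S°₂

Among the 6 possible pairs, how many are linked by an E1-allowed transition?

0

(a)–(b): forbidden (ΔS, ΔJ).
(a)–(c): forbidden (ΔS).
(a)–(d): forbidden (parity, ΔS, ΔL).
(b)–(c): forbidden (parity, ΔS, ΔJ).
(b)–(d): forbidden (ΔL, ΔJ).
(c)–(d): forbidden (ΔS, ΔL).
Allowed pairs: 0 of 6.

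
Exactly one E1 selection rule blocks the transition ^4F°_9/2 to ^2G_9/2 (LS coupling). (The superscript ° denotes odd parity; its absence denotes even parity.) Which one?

the ΔS = 0 rule

ΔJ = 0, ±1 (not J=0↔0): J: 9/2 → 9/2, ΔJ = +0 — ✓.
ΔS = 0: S: 3/2 → 1/2 — ✗.
ΔL = 0, ±1 (not L=0↔0): L: 3 → 4, ΔL = +1 — ✓.
Parity must change: odd → even — ✓.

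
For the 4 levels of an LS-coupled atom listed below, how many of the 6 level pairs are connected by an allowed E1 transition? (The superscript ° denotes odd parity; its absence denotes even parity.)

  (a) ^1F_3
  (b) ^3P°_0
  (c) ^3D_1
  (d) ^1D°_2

2

(a)–(b): forbidden (ΔS, ΔL, ΔJ).
(a)–(c): forbidden (parity, ΔS, ΔJ).
(a)–(d): allowed.
(b)–(c): allowed.
(b)–(d): forbidden (parity, ΔS, ΔJ).
(c)–(d): forbidden (ΔS).
Allowed pairs: 2 of 6.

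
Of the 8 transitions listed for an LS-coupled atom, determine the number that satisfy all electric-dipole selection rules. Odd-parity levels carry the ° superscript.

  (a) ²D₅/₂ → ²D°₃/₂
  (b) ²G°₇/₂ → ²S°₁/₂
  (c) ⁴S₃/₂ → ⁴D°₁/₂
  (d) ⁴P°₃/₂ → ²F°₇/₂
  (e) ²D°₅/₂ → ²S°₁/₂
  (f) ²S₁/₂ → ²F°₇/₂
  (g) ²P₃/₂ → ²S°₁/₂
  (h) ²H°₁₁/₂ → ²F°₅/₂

(a) allowed
(b) forbidden (parity, ΔL, ΔJ fail)
(c) forbidden (ΔL fails)
(d) forbidden (parity, ΔS, ΔL, ΔJ fail)
(e) forbidden (parity, ΔL, ΔJ fail)
(f) forbidden (ΔL, ΔJ fail)
(g) allowed
(h) forbidden (parity, ΔL, ΔJ fail)
Total allowed: 2 of 8.

2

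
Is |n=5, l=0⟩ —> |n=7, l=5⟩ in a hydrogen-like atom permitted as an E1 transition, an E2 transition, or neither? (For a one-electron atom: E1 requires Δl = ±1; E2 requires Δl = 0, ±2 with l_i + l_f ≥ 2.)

Δl = 5 − 0 = +5; l_i + l_f = 5.
E1 (Δl = ±1): not satisfied.
E2 (Δl = 0,±2, l_i+l_f ≥ 2): not satisfied.

neither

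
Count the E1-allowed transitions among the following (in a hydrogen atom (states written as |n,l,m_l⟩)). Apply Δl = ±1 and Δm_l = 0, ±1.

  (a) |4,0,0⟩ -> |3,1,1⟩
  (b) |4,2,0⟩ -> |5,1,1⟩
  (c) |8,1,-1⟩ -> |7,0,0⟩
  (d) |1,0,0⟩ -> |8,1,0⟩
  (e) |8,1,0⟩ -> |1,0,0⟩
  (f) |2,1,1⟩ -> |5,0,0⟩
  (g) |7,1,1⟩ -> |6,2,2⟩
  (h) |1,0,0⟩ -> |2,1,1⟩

8

(a) allowed
(b) allowed
(c) allowed
(d) allowed
(e) allowed
(f) allowed
(g) allowed
(h) allowed
Total allowed: 8 of 8.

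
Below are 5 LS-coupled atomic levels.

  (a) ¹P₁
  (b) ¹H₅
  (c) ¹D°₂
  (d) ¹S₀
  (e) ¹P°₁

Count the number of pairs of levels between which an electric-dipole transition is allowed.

(a)–(b): forbidden (parity, ΔL, ΔJ).
(a)–(c): allowed.
(a)–(d): forbidden (parity).
(a)–(e): allowed.
(b)–(c): forbidden (ΔL, ΔJ).
(b)–(d): forbidden (parity, ΔL, ΔJ).
(b)–(e): forbidden (ΔL, ΔJ).
(c)–(d): forbidden (ΔL, ΔJ).
(c)–(e): forbidden (parity).
(d)–(e): allowed.
Allowed pairs: 3 of 10.

3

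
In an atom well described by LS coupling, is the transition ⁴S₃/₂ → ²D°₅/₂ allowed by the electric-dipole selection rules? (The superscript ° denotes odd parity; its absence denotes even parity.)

forbidden

Reading off the term symbols: S 3/2→1/2, L 0→2, J 3/2→5/2, parity even→odd.
ΔS = 0: S: 3/2 → 1/2 — fails.
ΔJ = 0, ±1 (not J=0↔0): J: 3/2 → 5/2, ΔJ = +1 — passes.
Parity must change: even → odd — passes.
ΔL = 0, ±1 (not L=0↔0): L: 0 → 2, ΔL = +2 — fails.
Rule(s) violated: ΔS, ΔL.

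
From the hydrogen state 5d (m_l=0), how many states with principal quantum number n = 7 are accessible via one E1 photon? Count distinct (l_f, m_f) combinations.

E1 requires Δl = ±1, so l_f ∈ {1, 3}; with 0 ≤ l_f ≤ n_f−1 = 6, the allowed l_f values are {1, 3}.
For l_f = 1: m_f ∈ {m_i−1, m_i, m_i+1} ∩ [−1, 1] = {-1, 0, 1} → 3 states.
For l_f = 3: m_f ∈ {m_i−1, m_i, m_i+1} ∩ [−3, 3] = {-1, 0, 1} → 3 states.
Total: 6.

6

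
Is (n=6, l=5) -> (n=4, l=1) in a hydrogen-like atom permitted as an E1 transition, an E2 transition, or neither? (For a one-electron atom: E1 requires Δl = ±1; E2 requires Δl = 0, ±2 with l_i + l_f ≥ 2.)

Δl = 1 − 5 = -4; l_i + l_f = 6.
E1 (Δl = ±1): not satisfied.
E2 (Δl = 0,±2, l_i+l_f ≥ 2): not satisfied.

neither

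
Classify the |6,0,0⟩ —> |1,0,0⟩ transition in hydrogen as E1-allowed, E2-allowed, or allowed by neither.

Δl = 0 − 0 = +0; l_i + l_f = 0.
Δm_l = +0.
E1 (Δl = ±1, |Δm_l| ≤ 1): not satisfied.
E2 (Δl = 0,±2, l_i+l_f ≥ 2, |Δm_l| ≤ 2): not satisfied.

neither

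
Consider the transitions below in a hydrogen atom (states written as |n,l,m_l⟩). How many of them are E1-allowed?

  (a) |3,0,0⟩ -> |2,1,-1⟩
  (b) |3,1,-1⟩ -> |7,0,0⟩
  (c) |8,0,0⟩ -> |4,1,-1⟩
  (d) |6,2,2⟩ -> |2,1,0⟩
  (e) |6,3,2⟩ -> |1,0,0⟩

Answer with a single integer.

3

(a) allowed
(b) allowed
(c) allowed
(d) forbidden — Δm_l = -2 (E1 requires Δm_l = 0, ±1)
(e) forbidden — Δl = -3 (E1 requires Δl = ±1); Δm_l = -2 (E1 requires Δm_l = 0, ±1)
Total allowed: 3 of 5.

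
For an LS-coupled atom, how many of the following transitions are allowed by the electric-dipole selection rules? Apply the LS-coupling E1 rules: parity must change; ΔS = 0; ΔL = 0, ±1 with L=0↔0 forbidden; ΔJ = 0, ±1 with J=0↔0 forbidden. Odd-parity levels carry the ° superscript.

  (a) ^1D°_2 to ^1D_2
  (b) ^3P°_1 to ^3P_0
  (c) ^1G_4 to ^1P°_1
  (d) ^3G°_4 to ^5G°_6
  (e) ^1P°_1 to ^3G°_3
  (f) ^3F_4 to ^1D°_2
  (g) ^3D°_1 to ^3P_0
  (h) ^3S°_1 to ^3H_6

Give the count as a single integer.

(a) allowed
(b) allowed
(c) forbidden (ΔL, ΔJ fail)
(d) forbidden (parity, ΔS, ΔJ fail)
(e) forbidden (parity, ΔS, ΔL, ΔJ fail)
(f) forbidden (ΔS, ΔJ fail)
(g) allowed
(h) forbidden (ΔL, ΔJ fail)
Total allowed: 3 of 8.

3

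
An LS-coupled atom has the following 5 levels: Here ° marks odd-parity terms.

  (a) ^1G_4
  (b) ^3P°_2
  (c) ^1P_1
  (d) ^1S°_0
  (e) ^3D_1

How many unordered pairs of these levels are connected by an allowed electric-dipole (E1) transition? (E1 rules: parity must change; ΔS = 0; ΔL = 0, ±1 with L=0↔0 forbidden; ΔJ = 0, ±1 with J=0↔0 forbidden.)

2

(a)–(b): forbidden (ΔS, ΔL, ΔJ).
(a)–(c): forbidden (parity, ΔL, ΔJ).
(a)–(d): forbidden (ΔL, ΔJ).
(a)–(e): forbidden (parity, ΔS, ΔL, ΔJ).
(b)–(c): forbidden (ΔS).
(b)–(d): forbidden (parity, ΔS, ΔJ).
(b)–(e): allowed.
(c)–(d): allowed.
(c)–(e): forbidden (parity, ΔS).
(d)–(e): forbidden (ΔS, ΔL).
Allowed pairs: 2 of 10.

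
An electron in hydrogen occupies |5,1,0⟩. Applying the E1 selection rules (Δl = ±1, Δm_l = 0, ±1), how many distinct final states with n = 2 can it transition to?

1

E1 requires Δl = ±1, so l_f ∈ {0, 2}; with 0 ≤ l_f ≤ n_f−1 = 1, the allowed l_f values are {0}.
For l_f = 0: m_f ∈ {m_i−1, m_i, m_i+1} ∩ [−0, 0] = {0} → 1 state.
Total: 1.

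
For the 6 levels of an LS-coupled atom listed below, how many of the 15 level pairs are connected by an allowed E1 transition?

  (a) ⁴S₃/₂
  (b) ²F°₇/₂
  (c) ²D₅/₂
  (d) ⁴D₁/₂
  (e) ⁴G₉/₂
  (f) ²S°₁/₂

(a)–(b): forbidden (ΔS, ΔL, ΔJ).
(a)–(c): forbidden (parity, ΔS, ΔL).
(a)–(d): forbidden (parity, ΔL).
(a)–(e): forbidden (parity, ΔL, ΔJ).
(a)–(f): forbidden (ΔS, ΔL).
(b)–(c): allowed.
(b)–(d): forbidden (ΔS, ΔJ).
(b)–(e): forbidden (ΔS).
(b)–(f): forbidden (parity, ΔL, ΔJ).
(c)–(d): forbidden (parity, ΔS, ΔJ).
(c)–(e): forbidden (parity, ΔS, ΔL, ΔJ).
(c)–(f): forbidden (ΔL, ΔJ).
(d)–(e): forbidden (parity, ΔL, ΔJ).
(d)–(f): forbidden (ΔS, ΔL).
(e)–(f): forbidden (ΔS, ΔL, ΔJ).
Allowed pairs: 1 of 15.

1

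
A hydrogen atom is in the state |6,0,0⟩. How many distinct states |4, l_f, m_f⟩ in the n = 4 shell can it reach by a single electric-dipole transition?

3

E1 requires Δl = ±1, so l_f ∈ {-1, 1}; with 0 ≤ l_f ≤ n_f−1 = 3, the allowed l_f values are {1}.
For l_f = 1: m_f ∈ {m_i−1, m_i, m_i+1} ∩ [−1, 1] = {-1, 0, 1} → 3 states.
Total: 3.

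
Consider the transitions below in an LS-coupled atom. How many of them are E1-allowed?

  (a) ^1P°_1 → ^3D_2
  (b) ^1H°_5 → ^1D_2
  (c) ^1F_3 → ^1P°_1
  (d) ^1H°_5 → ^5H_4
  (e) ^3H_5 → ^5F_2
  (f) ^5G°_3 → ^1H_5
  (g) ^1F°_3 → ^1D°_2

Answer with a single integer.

(a) forbidden (ΔS fails)
(b) forbidden (ΔL, ΔJ fail)
(c) forbidden (ΔL, ΔJ fail)
(d) forbidden (ΔS fails)
(e) forbidden (parity, ΔS, ΔL, ΔJ fail)
(f) forbidden (ΔS, ΔJ fail)
(g) forbidden (parity fails)
Total allowed: 0 of 7.

0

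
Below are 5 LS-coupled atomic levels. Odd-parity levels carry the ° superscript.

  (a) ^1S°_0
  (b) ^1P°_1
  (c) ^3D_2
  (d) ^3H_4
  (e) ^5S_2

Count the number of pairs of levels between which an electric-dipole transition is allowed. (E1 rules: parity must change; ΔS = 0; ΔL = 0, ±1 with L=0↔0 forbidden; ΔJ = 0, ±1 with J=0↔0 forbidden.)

(a)–(b): forbidden (parity).
(a)–(c): forbidden (ΔS, ΔL, ΔJ).
(a)–(d): forbidden (ΔS, ΔL, ΔJ).
(a)–(e): forbidden (ΔS, ΔL, ΔJ).
(b)–(c): forbidden (ΔS).
(b)–(d): forbidden (ΔS, ΔL, ΔJ).
(b)–(e): forbidden (ΔS).
(c)–(d): forbidden (parity, ΔL, ΔJ).
(c)–(e): forbidden (parity, ΔS, ΔL).
(d)–(e): forbidden (parity, ΔS, ΔL, ΔJ).
Allowed pairs: 0 of 10.

0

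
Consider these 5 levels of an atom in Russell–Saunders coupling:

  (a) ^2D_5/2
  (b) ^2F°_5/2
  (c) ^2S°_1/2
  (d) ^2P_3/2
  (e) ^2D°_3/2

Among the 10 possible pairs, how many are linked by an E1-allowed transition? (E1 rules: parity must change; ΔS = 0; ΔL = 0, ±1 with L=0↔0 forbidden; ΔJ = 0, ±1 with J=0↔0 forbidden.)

4

(a)–(b): allowed.
(a)–(c): forbidden (ΔL, ΔJ).
(a)–(d): forbidden (parity).
(a)–(e): allowed.
(b)–(c): forbidden (parity, ΔL, ΔJ).
(b)–(d): forbidden (ΔL).
(b)–(e): forbidden (parity).
(c)–(d): allowed.
(c)–(e): forbidden (parity, ΔL).
(d)–(e): allowed.
Allowed pairs: 4 of 10.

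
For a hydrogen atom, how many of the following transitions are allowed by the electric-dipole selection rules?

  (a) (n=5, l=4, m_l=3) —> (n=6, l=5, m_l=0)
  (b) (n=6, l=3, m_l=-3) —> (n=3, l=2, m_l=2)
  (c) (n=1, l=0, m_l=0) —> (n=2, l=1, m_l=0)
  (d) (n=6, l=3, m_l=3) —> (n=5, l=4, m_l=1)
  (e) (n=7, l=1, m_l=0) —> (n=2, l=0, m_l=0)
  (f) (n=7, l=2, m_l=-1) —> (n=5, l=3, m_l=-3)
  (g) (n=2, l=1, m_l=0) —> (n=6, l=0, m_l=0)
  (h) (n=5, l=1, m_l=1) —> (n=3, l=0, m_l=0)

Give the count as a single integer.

(a) forbidden — Δm_l = -3 (E1 requires Δm_l = 0, ±1)
(b) forbidden — Δm_l = +5 (E1 requires Δm_l = 0, ±1)
(c) allowed
(d) forbidden — Δm_l = -2 (E1 requires Δm_l = 0, ±1)
(e) allowed
(f) forbidden — Δm_l = -2 (E1 requires Δm_l = 0, ±1)
(g) allowed
(h) allowed
Total allowed: 4 of 8.

4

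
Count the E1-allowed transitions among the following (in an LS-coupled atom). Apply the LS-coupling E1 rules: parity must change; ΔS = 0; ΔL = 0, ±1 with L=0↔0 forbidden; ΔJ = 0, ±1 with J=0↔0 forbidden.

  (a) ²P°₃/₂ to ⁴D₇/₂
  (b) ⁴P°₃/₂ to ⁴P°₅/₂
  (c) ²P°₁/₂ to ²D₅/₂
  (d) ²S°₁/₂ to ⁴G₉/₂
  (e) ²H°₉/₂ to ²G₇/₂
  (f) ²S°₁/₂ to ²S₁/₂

(a) forbidden (ΔS, ΔJ fail)
(b) forbidden (parity fails)
(c) forbidden (ΔJ fails)
(d) forbidden (ΔS, ΔL, ΔJ fail)
(e) allowed
(f) forbidden (ΔL fails)
Total allowed: 1 of 6.

1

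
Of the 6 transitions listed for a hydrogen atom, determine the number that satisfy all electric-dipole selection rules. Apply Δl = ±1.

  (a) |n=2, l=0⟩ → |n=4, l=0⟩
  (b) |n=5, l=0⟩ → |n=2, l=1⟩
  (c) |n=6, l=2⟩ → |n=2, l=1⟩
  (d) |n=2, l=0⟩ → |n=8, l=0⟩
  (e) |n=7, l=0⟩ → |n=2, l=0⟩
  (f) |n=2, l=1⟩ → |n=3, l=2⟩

(a) forbidden — Δl = +0 (E1 requires Δl = ±1)
(b) allowed
(c) allowed
(d) forbidden — Δl = +0 (E1 requires Δl = ±1)
(e) forbidden — Δl = +0 (E1 requires Δl = ±1)
(f) allowed
Total allowed: 3 of 6.

3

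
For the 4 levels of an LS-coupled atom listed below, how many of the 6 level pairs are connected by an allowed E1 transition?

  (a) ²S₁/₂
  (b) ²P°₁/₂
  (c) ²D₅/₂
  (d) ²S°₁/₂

1

(a)–(b): allowed.
(a)–(c): forbidden (parity, ΔL, ΔJ).
(a)–(d): forbidden (ΔL).
(b)–(c): forbidden (ΔJ).
(b)–(d): forbidden (parity).
(c)–(d): forbidden (ΔL, ΔJ).
Allowed pairs: 1 of 6.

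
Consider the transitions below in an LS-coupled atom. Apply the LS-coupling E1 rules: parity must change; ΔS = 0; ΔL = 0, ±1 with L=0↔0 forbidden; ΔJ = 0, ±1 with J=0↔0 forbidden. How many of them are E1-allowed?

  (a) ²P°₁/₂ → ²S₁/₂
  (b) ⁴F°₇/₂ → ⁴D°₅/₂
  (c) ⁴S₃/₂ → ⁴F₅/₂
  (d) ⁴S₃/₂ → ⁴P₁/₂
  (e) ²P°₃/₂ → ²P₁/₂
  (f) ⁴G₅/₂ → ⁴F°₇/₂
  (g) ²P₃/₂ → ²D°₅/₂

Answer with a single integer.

4

(a) allowed
(b) forbidden (parity fails)
(c) forbidden (parity, ΔL fail)
(d) forbidden (parity fails)
(e) allowed
(f) allowed
(g) allowed
Total allowed: 4 of 7.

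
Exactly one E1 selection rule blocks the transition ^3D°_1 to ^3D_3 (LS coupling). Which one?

the ΔJ = 0, ±1 rule

Initial level: S=1, L=2, J=1, parity odd. Final level: S=1, L=2, J=3, parity even.
Parity must change: odd → even — passes.
ΔS = 0: S: 1 → 1 — passes.
ΔL = 0, ±1 (not L=0↔0): L: 2 → 2, ΔL = +0 — passes.
ΔJ = 0, ±1 (not J=0↔0): J: 1 → 3, ΔJ = +2 — fails.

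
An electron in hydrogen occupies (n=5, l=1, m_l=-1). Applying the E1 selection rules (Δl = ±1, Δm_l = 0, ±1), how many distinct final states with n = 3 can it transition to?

4

E1 requires Δl = ±1, so l_f ∈ {0, 2}; with 0 ≤ l_f ≤ n_f−1 = 2, the allowed l_f values are {0, 2}.
For l_f = 0: m_f ∈ {m_i−1, m_i, m_i+1} ∩ [−0, 0] = {0} → 1 state.
For l_f = 2: m_f ∈ {m_i−1, m_i, m_i+1} ∩ [−2, 2] = {-2, -1, 0} → 3 states.
Total: 4.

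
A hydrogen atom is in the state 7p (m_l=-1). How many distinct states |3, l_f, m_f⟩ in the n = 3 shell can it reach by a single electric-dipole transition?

4

E1 requires Δl = ±1, so l_f ∈ {0, 2}; with 0 ≤ l_f ≤ n_f−1 = 2, the allowed l_f values are {0, 2}.
For l_f = 0: m_f ∈ {m_i−1, m_i, m_i+1} ∩ [−0, 0] = {0} → 1 state.
For l_f = 2: m_f ∈ {m_i−1, m_i, m_i+1} ∩ [−2, 2] = {-2, -1, 0} → 3 states.
Total: 4.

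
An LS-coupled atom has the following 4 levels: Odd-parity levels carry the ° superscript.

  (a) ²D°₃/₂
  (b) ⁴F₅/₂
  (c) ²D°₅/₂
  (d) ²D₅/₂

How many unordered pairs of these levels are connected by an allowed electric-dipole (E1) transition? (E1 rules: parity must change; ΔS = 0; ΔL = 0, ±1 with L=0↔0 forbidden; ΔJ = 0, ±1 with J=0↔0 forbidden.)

2

(a)–(b): forbidden (ΔS).
(a)–(c): forbidden (parity).
(a)–(d): allowed.
(b)–(c): forbidden (ΔS).
(b)–(d): forbidden (parity, ΔS).
(c)–(d): allowed.
Allowed pairs: 2 of 6.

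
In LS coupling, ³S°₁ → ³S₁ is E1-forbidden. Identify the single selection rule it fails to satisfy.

ΔJ = 0, ±1 (not J=0↔0): J: 1 → 1, ΔJ = +0 — ok.
ΔS = 0: S: 1 → 1 — ok.
ΔL = 0, ±1 (not L=0↔0): L: 0 → 0, ΔL = +0 — fails.
Parity must change: odd → even — ok.

the L=0 ↔ L=0 exclusion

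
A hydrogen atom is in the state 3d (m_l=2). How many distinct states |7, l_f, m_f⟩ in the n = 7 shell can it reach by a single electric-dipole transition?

4

E1 requires Δl = ±1, so l_f ∈ {1, 3}; with 0 ≤ l_f ≤ n_f−1 = 6, the allowed l_f values are {1, 3}.
For l_f = 1: m_f ∈ {m_i−1, m_i, m_i+1} ∩ [−1, 1] = {1} → 1 state.
For l_f = 3: m_f ∈ {m_i−1, m_i, m_i+1} ∩ [−3, 3] = {1, 2, 3} → 3 states.
Total: 4.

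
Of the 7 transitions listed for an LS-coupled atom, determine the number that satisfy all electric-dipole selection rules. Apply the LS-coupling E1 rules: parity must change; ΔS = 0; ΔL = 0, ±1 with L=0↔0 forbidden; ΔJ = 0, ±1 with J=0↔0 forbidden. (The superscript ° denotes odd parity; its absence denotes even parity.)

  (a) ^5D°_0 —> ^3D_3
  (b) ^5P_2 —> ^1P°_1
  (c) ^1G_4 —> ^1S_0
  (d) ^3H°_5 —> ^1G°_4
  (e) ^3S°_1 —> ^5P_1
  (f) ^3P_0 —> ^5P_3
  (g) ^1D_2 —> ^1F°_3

1

(a) forbidden (ΔS, ΔJ fail)
(b) forbidden (ΔS fails)
(c) forbidden (parity, ΔL, ΔJ fail)
(d) forbidden (parity, ΔS fail)
(e) forbidden (ΔS fails)
(f) forbidden (parity, ΔS, ΔJ fail)
(g) allowed
Total allowed: 1 of 7.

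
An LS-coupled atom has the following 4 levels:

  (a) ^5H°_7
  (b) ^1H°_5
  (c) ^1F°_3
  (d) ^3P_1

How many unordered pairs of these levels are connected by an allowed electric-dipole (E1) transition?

0

(a)–(b): forbidden (parity, ΔS, ΔJ).
(a)–(c): forbidden (parity, ΔS, ΔL, ΔJ).
(a)–(d): forbidden (ΔS, ΔL, ΔJ).
(b)–(c): forbidden (parity, ΔL, ΔJ).
(b)–(d): forbidden (ΔS, ΔL, ΔJ).
(c)–(d): forbidden (ΔS, ΔL, ΔJ).
Allowed pairs: 0 of 6.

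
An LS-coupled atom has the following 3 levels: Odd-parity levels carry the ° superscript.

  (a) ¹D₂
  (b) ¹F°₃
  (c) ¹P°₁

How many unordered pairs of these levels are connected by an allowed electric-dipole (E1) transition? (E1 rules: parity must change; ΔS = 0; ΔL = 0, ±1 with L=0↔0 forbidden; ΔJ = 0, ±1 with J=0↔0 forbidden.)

(a)–(b): allowed.
(a)–(c): allowed.
(b)–(c): forbidden (parity, ΔL, ΔJ).
Allowed pairs: 2 of 3.

2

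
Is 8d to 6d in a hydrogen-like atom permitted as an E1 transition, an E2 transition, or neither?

Δl = 2 − 2 = +0; l_i + l_f = 4.
E1 (Δl = ±1): not satisfied.
E2 (Δl = 0,±2, l_i+l_f ≥ 2): satisfied.

E2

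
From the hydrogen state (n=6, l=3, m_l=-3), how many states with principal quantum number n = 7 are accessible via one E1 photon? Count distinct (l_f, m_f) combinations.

E1 requires Δl = ±1, so l_f ∈ {2, 4}; with 0 ≤ l_f ≤ n_f−1 = 6, the allowed l_f values are {2, 4}.
For l_f = 2: m_f ∈ {m_i−1, m_i, m_i+1} ∩ [−2, 2] = {-2} → 1 state.
For l_f = 4: m_f ∈ {m_i−1, m_i, m_i+1} ∩ [−4, 4] = {-4, -3, -2} → 3 states.
Total: 4.

4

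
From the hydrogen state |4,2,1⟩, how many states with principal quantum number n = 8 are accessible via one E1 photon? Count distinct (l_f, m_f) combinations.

5

E1 requires Δl = ±1, so l_f ∈ {1, 3}; with 0 ≤ l_f ≤ n_f−1 = 7, the allowed l_f values are {1, 3}.
For l_f = 1: m_f ∈ {m_i−1, m_i, m_i+1} ∩ [−1, 1] = {0, 1} → 2 states.
For l_f = 3: m_f ∈ {m_i−1, m_i, m_i+1} ∩ [−3, 3] = {0, 1, 2} → 3 states.
Total: 5.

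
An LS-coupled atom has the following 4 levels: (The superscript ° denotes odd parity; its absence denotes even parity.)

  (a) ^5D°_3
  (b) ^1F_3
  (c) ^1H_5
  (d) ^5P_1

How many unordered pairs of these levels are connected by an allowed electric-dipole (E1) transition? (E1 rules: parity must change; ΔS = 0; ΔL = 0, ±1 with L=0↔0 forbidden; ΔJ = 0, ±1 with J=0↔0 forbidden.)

0

(a)–(b): forbidden (ΔS).
(a)–(c): forbidden (ΔS, ΔL, ΔJ).
(a)–(d): forbidden (ΔJ).
(b)–(c): forbidden (parity, ΔL, ΔJ).
(b)–(d): forbidden (parity, ΔS, ΔL, ΔJ).
(c)–(d): forbidden (parity, ΔS, ΔL, ΔJ).
Allowed pairs: 0 of 6.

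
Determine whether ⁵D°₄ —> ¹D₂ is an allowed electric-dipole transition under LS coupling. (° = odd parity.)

Initial level: S=2, L=2, J=4, parity odd. Final level: S=0, L=2, J=2, parity even.
ΔJ = 0, ±1 (not J=0↔0): J: 4 → 2, ΔJ = -2 — ✗.
ΔS = 0: S: 2 → 0 — ✗.
Parity must change: odd → even — ✓.
ΔL = 0, ±1 (not L=0↔0): L: 2 → 2, ΔL = +0 — ✓.
Rule(s) violated: ΔS, ΔJ.

forbidden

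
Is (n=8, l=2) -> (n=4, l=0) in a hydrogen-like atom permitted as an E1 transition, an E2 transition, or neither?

Δl = 0 − 2 = -2; l_i + l_f = 2.
E1 (Δl = ±1): not satisfied.
E2 (Δl = 0,±2, l_i+l_f ≥ 2): satisfied.

E2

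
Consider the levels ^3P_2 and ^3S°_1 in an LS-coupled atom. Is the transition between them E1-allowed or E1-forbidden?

allowed

Reading off the term symbols: S 1→1, L 1→0, J 2→1, parity even→odd.
Parity must change: even → odd — satisfied.
ΔS = 0: S: 1 → 1 — satisfied.
ΔL = 0, ±1 (not L=0↔0): L: 1 → 0, ΔL = -1 — satisfied.
ΔJ = 0, ±1 (not J=0↔0): J: 2 → 1, ΔJ = -1 — satisfied.
All four E1 rules are satisfied.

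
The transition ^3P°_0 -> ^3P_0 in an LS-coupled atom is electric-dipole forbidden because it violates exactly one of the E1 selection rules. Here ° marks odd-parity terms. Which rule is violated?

Initial level: S=1, L=1, J=0, parity odd. Final level: S=1, L=1, J=0, parity even.
Parity must change: odd → even — satisfied.
ΔS = 0: S: 1 → 1 — satisfied.
ΔL = 0, ±1 (not L=0↔0): L: 1 → 1, ΔL = +0 — satisfied.
ΔJ = 0, ±1 (not J=0↔0): J: 0 → 0, ΔJ = +0 — violated.

the J=0 ↔ J=0 exclusion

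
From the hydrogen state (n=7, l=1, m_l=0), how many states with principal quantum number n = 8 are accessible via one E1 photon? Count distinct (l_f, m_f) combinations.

E1 requires Δl = ±1, so l_f ∈ {0, 2}; with 0 ≤ l_f ≤ n_f−1 = 7, the allowed l_f values are {0, 2}.
For l_f = 0: m_f ∈ {m_i−1, m_i, m_i+1} ∩ [−0, 0] = {0} → 1 state.
For l_f = 2: m_f ∈ {m_i−1, m_i, m_i+1} ∩ [−2, 2] = {-1, 0, 1} → 3 states.
Total: 4.

4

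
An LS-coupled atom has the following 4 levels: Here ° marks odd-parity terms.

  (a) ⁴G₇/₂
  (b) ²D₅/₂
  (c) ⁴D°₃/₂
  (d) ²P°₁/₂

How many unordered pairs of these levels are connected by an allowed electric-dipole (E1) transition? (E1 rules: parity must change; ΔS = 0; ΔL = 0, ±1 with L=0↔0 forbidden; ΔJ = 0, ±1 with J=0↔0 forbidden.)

(a)–(b): forbidden (parity, ΔS, ΔL).
(a)–(c): forbidden (ΔL, ΔJ).
(a)–(d): forbidden (ΔS, ΔL, ΔJ).
(b)–(c): forbidden (ΔS).
(b)–(d): forbidden (ΔJ).
(c)–(d): forbidden (parity, ΔS).
Allowed pairs: 0 of 6.

0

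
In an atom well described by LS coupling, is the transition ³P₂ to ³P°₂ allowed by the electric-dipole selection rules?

allowed

Initial level: S=1, L=1, J=2, parity even. Final level: S=1, L=1, J=2, parity odd.
ΔJ = 0, ±1 (not J=0↔0): J: 2 → 2, ΔJ = +0 — passes.
ΔL = 0, ±1 (not L=0↔0): L: 1 → 1, ΔL = +0 — passes.
Parity must change: even → odd — passes.
ΔS = 0: S: 1 → 1 — passes.
All four E1 rules are satisfied.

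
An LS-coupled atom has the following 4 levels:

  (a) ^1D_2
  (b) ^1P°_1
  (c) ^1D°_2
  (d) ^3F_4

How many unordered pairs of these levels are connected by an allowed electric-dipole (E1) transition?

2

(a)–(b): allowed.
(a)–(c): allowed.
(a)–(d): forbidden (parity, ΔS, ΔJ).
(b)–(c): forbidden (parity).
(b)–(d): forbidden (ΔS, ΔL, ΔJ).
(c)–(d): forbidden (ΔS, ΔJ).
Allowed pairs: 2 of 6.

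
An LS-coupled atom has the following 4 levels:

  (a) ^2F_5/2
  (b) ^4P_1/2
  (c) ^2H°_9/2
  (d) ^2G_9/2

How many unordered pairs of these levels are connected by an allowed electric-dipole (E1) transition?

(a)–(b): forbidden (parity, ΔS, ΔL, ΔJ).
(a)–(c): forbidden (ΔL, ΔJ).
(a)–(d): forbidden (parity, ΔJ).
(b)–(c): forbidden (ΔS, ΔL, ΔJ).
(b)–(d): forbidden (parity, ΔS, ΔL, ΔJ).
(c)–(d): allowed.
Allowed pairs: 1 of 6.

1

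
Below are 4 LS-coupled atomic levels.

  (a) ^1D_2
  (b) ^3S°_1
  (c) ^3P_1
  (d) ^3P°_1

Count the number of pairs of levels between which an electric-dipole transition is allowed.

(a)–(b): forbidden (ΔS, ΔL).
(a)–(c): forbidden (parity, ΔS).
(a)–(d): forbidden (ΔS).
(b)–(c): allowed.
(b)–(d): forbidden (parity).
(c)–(d): allowed.
Allowed pairs: 2 of 6.

2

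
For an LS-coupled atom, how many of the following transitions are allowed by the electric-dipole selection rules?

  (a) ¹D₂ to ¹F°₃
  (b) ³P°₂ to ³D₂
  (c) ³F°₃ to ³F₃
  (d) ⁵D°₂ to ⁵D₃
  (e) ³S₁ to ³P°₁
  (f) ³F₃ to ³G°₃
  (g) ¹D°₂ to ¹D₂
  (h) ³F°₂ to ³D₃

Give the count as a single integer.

(a) allowed
(b) allowed
(c) allowed
(d) allowed
(e) allowed
(f) allowed
(g) allowed
(h) allowed
Total allowed: 8 of 8.

8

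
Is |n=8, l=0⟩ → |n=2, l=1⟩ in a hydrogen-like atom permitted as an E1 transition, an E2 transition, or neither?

E1

Δl = 1 − 0 = +1; l_i + l_f = 1.
E1 (Δl = ±1): satisfied.
E2 (Δl = 0,±2, l_i+l_f ≥ 2): not satisfied.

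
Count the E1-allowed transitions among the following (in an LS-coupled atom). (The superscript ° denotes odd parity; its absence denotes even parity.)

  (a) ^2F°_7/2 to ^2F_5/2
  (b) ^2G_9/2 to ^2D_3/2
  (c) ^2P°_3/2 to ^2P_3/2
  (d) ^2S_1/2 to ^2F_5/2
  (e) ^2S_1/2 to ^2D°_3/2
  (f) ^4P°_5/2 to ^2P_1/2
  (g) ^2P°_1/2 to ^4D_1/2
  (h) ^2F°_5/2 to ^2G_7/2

3

(a) allowed
(b) forbidden (parity, ΔL, ΔJ fail)
(c) allowed
(d) forbidden (parity, ΔL, ΔJ fail)
(e) forbidden (ΔL fails)
(f) forbidden (ΔS, ΔJ fail)
(g) forbidden (ΔS fails)
(h) allowed
Total allowed: 3 of 8.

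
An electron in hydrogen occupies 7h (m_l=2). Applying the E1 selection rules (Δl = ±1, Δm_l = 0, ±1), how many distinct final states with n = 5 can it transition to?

E1 requires Δl = ±1, so l_f ∈ {4, 6}; with 0 ≤ l_f ≤ n_f−1 = 4, the allowed l_f values are {4}.
For l_f = 4: m_f ∈ {m_i−1, m_i, m_i+1} ∩ [−4, 4] = {1, 2, 3} → 3 states.
Total: 3.

3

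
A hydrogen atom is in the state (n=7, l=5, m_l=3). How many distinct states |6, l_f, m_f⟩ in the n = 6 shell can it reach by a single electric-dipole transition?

E1 requires Δl = ±1, so l_f ∈ {4, 6}; with 0 ≤ l_f ≤ n_f−1 = 5, the allowed l_f values are {4}.
For l_f = 4: m_f ∈ {m_i−1, m_i, m_i+1} ∩ [−4, 4] = {2, 3, 4} → 3 states.
Total: 3.

3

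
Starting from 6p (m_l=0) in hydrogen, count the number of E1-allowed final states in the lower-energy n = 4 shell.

4

E1 requires Δl = ±1, so l_f ∈ {0, 2}; with 0 ≤ l_f ≤ n_f−1 = 3, the allowed l_f values are {0, 2}.
For l_f = 0: m_f ∈ {m_i−1, m_i, m_i+1} ∩ [−0, 0] = {0} → 1 state.
For l_f = 2: m_f ∈ {m_i−1, m_i, m_i+1} ∩ [−2, 2] = {-1, 0, 1} → 3 states.
Total: 4.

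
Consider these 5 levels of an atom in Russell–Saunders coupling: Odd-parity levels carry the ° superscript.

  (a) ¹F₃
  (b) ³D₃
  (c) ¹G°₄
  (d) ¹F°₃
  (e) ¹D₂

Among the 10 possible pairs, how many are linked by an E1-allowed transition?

(a)–(b): forbidden (parity, ΔS).
(a)–(c): allowed.
(a)–(d): allowed.
(a)–(e): forbidden (parity).
(b)–(c): forbidden (ΔS, ΔL).
(b)–(d): forbidden (ΔS).
(b)–(e): forbidden (parity, ΔS).
(c)–(d): forbidden (parity).
(c)–(e): forbidden (ΔL, ΔJ).
(d)–(e): allowed.
Allowed pairs: 3 of 10.

3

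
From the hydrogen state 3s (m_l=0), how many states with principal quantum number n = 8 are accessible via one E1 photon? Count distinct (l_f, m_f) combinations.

E1 requires Δl = ±1, so l_f ∈ {-1, 1}; with 0 ≤ l_f ≤ n_f−1 = 7, the allowed l_f values are {1}.
For l_f = 1: m_f ∈ {m_i−1, m_i, m_i+1} ∩ [−1, 1] = {-1, 0, 1} → 3 states.
Total: 3.

3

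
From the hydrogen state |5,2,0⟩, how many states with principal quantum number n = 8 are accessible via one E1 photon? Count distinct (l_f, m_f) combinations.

6

E1 requires Δl = ±1, so l_f ∈ {1, 3}; with 0 ≤ l_f ≤ n_f−1 = 7, the allowed l_f values are {1, 3}.
For l_f = 1: m_f ∈ {m_i−1, m_i, m_i+1} ∩ [−1, 1] = {-1, 0, 1} → 3 states.
For l_f = 3: m_f ∈ {m_i−1, m_i, m_i+1} ∩ [−3, 3] = {-1, 0, 1} → 3 states.
Total: 6.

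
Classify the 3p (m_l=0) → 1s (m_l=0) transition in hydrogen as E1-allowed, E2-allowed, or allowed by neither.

Δl = 0 − 1 = -1; l_i + l_f = 1.
Δm_l = +0.
E1 (Δl = ±1, |Δm_l| ≤ 1): satisfied.
E2 (Δl = 0,±2, l_i+l_f ≥ 2, |Δm_l| ≤ 2): not satisfied.

E1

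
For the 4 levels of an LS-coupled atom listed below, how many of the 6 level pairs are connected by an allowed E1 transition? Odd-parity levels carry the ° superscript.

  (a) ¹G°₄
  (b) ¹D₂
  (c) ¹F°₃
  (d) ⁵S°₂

(a)–(b): forbidden (ΔL, ΔJ).
(a)–(c): forbidden (parity).
(a)–(d): forbidden (parity, ΔS, ΔL, ΔJ).
(b)–(c): allowed.
(b)–(d): forbidden (ΔS, ΔL).
(c)–(d): forbidden (parity, ΔS, ΔL).
Allowed pairs: 1 of 6.

1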